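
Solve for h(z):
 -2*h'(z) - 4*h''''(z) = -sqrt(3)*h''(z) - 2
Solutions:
 h(z) = C1 + C2*exp(z*(3^(5/6)/(sqrt(36 - sqrt(3)) + 6)^(1/3) + 3^(2/3)*(sqrt(36 - sqrt(3)) + 6)^(1/3))/12)*sin(z*(-3^(1/6)*(sqrt(36 - sqrt(3)) + 6)^(1/3) + 3^(1/3)/(sqrt(36 - sqrt(3)) + 6)^(1/3))/4) + C3*exp(z*(3^(5/6)/(sqrt(36 - sqrt(3)) + 6)^(1/3) + 3^(2/3)*(sqrt(36 - sqrt(3)) + 6)^(1/3))/12)*cos(z*(-3^(1/6)*(sqrt(36 - sqrt(3)) + 6)^(1/3) + 3^(1/3)/(sqrt(36 - sqrt(3)) + 6)^(1/3))/4) + C4*exp(-z*(3^(5/6)/(sqrt(36 - sqrt(3)) + 6)^(1/3) + 3^(2/3)*(sqrt(36 - sqrt(3)) + 6)^(1/3))/6) + z


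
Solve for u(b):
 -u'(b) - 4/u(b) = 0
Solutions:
 u(b) = -sqrt(C1 - 8*b)
 u(b) = sqrt(C1 - 8*b)


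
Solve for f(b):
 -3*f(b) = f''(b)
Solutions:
 f(b) = C1*sin(sqrt(3)*b) + C2*cos(sqrt(3)*b)


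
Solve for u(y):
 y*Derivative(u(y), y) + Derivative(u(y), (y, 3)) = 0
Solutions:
 u(y) = C1 + Integral(C2*airyai(-y) + C3*airybi(-y), y)


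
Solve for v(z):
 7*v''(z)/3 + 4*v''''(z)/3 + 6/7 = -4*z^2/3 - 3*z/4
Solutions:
 v(z) = C1 + C2*z + C3*sin(sqrt(7)*z/2) + C4*cos(sqrt(7)*z/2) - z^4/21 - 3*z^3/56 + z^2/7


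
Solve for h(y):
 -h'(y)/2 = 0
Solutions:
 h(y) = C1


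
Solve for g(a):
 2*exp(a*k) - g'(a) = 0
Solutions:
 g(a) = C1 + 2*exp(a*k)/k


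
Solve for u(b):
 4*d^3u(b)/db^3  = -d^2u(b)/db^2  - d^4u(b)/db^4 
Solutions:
 u(b) = C1 + C2*b + C3*exp(b*(-2 + sqrt(3))) + C4*exp(-b*(sqrt(3) + 2))


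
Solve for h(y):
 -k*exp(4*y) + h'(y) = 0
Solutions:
 h(y) = C1 + k*exp(4*y)/4


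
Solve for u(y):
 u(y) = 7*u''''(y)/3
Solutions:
 u(y) = C1*exp(-3^(1/4)*7^(3/4)*y/7) + C2*exp(3^(1/4)*7^(3/4)*y/7) + C3*sin(3^(1/4)*7^(3/4)*y/7) + C4*cos(3^(1/4)*7^(3/4)*y/7)


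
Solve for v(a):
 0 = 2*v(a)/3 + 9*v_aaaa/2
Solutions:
 v(a) = (C1*sin(3^(1/4)*a/3) + C2*cos(3^(1/4)*a/3))*exp(-3^(1/4)*a/3) + (C3*sin(3^(1/4)*a/3) + C4*cos(3^(1/4)*a/3))*exp(3^(1/4)*a/3)


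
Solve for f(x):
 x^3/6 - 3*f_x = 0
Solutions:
 f(x) = C1 + x^4/72


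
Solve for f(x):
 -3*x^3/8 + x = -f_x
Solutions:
 f(x) = C1 + 3*x^4/32 - x^2/2


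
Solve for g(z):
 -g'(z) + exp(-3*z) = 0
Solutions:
 g(z) = C1 - exp(-3*z)/3


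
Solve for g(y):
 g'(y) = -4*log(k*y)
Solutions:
 g(y) = C1 - 4*y*log(k*y) + 4*y


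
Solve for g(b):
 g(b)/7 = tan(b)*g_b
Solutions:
 g(b) = C1*sin(b)^(1/7)


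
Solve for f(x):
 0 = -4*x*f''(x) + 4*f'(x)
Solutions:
 f(x) = C1 + C2*x^2


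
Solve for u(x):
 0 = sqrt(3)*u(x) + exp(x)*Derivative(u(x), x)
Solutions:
 u(x) = C1*exp(sqrt(3)*exp(-x))


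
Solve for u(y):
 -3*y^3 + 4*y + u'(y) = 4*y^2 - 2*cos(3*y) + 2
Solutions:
 u(y) = C1 + 3*y^4/4 + 4*y^3/3 - 2*y^2 + 2*y - 2*sin(3*y)/3


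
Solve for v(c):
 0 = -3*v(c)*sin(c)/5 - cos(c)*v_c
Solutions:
 v(c) = C1*cos(c)^(3/5)


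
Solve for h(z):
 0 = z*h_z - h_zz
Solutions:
 h(z) = C1 + C2*erfi(sqrt(2)*z/2)


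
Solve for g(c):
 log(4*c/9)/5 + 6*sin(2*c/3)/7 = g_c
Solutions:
 g(c) = C1 + c*log(c)/5 - 2*c*log(3)/5 - c/5 + 2*c*log(2)/5 - 9*cos(2*c/3)/7


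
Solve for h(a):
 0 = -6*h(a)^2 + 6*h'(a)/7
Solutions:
 h(a) = -1/(C1 + 7*a)


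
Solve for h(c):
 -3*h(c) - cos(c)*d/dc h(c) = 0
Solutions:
 h(c) = C1*(sin(c) - 1)^(3/2)/(sin(c) + 1)^(3/2)


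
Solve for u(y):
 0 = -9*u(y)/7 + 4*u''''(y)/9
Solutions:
 u(y) = C1*exp(-3*sqrt(2)*7^(3/4)*y/14) + C2*exp(3*sqrt(2)*7^(3/4)*y/14) + C3*sin(3*sqrt(2)*7^(3/4)*y/14) + C4*cos(3*sqrt(2)*7^(3/4)*y/14)


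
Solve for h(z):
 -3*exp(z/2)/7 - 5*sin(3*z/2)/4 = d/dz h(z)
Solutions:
 h(z) = C1 - 6*exp(z/2)/7 + 5*cos(3*z/2)/6


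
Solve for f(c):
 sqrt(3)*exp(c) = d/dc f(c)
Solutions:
 f(c) = C1 + sqrt(3)*exp(c)


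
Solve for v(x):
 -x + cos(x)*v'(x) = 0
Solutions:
 v(x) = C1 + Integral(x/cos(x), x)


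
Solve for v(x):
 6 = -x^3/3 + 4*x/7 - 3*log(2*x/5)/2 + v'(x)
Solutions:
 v(x) = C1 + x^4/12 - 2*x^2/7 + 3*x*log(x)/2 - 2*x*log(5) + x*log(2) + x*log(10)/2 + 9*x/2


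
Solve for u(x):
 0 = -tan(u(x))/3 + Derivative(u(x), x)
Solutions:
 u(x) = pi - asin(C1*exp(x/3))
 u(x) = asin(C1*exp(x/3))


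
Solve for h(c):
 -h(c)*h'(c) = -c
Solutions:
 h(c) = -sqrt(C1 + c^2)
 h(c) = sqrt(C1 + c^2)


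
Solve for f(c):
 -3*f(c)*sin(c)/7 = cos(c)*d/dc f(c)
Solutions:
 f(c) = C1*cos(c)^(3/7)


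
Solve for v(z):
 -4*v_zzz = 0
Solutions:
 v(z) = C1 + C2*z + C3*z^2


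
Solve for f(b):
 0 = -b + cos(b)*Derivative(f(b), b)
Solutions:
 f(b) = C1 + Integral(b/cos(b), b)


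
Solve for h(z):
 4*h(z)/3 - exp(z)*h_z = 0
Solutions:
 h(z) = C1*exp(-4*exp(-z)/3)


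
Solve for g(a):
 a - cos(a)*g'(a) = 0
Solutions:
 g(a) = C1 + Integral(a/cos(a), a)


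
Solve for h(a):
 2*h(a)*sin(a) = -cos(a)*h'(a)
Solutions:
 h(a) = C1*cos(a)^2


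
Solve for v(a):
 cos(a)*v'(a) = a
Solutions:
 v(a) = C1 + Integral(a/cos(a), a)


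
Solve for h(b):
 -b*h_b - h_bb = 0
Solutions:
 h(b) = C1 + C2*erf(sqrt(2)*b/2)


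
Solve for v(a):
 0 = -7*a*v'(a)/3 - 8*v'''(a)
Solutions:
 v(a) = C1 + Integral(C2*airyai(-3^(2/3)*7^(1/3)*a/6) + C3*airybi(-3^(2/3)*7^(1/3)*a/6), a)


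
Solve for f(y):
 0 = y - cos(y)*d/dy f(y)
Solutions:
 f(y) = C1 + Integral(y/cos(y), y)


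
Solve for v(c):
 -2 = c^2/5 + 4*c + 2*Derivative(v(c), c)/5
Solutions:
 v(c) = C1 - c^3/6 - 5*c^2 - 5*c


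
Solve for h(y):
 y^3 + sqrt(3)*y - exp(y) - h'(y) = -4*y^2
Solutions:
 h(y) = C1 + y^4/4 + 4*y^3/3 + sqrt(3)*y^2/2 - exp(y)


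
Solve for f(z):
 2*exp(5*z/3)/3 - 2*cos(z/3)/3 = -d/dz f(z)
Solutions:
 f(z) = C1 - 2*exp(5*z/3)/5 + 2*sin(z/3)


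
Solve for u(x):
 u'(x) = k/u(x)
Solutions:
 u(x) = -sqrt(C1 + 2*k*x)
 u(x) = sqrt(C1 + 2*k*x)


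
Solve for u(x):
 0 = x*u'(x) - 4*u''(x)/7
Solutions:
 u(x) = C1 + C2*erfi(sqrt(14)*x/4)


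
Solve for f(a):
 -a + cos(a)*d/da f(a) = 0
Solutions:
 f(a) = C1 + Integral(a/cos(a), a)


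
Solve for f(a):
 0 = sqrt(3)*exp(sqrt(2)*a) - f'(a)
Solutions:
 f(a) = C1 + sqrt(6)*exp(sqrt(2)*a)/2


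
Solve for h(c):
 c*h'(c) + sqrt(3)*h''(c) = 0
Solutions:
 h(c) = C1 + C2*erf(sqrt(2)*3^(3/4)*c/6)


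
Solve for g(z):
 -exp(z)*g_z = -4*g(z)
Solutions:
 g(z) = C1*exp(-4*exp(-z))


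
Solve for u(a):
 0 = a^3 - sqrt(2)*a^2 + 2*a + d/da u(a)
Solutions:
 u(a) = C1 - a^4/4 + sqrt(2)*a^3/3 - a^2


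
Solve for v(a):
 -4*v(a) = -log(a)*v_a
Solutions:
 v(a) = C1*exp(4*li(a))


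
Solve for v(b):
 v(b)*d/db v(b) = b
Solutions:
 v(b) = -sqrt(C1 + b^2)
 v(b) = sqrt(C1 + b^2)


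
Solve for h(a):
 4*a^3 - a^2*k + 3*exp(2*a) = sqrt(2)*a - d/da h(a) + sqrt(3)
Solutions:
 h(a) = C1 - a^4 + a^3*k/3 + sqrt(2)*a^2/2 + sqrt(3)*a - 3*exp(2*a)/2


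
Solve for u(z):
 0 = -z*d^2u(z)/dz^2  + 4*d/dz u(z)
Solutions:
 u(z) = C1 + C2*z^5


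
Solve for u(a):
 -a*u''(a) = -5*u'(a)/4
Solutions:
 u(a) = C1 + C2*a^(9/4)


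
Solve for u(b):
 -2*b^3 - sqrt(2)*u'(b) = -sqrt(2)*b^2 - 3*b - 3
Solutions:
 u(b) = C1 - sqrt(2)*b^4/4 + b^3/3 + 3*sqrt(2)*b^2/4 + 3*sqrt(2)*b/2


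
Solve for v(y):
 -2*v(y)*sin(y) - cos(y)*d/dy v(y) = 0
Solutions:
 v(y) = C1*cos(y)^2


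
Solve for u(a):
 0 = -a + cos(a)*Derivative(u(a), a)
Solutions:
 u(a) = C1 + Integral(a/cos(a), a)


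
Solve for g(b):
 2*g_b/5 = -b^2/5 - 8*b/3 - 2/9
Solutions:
 g(b) = C1 - b^3/6 - 10*b^2/3 - 5*b/9


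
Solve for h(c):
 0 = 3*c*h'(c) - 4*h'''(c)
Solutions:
 h(c) = C1 + Integral(C2*airyai(6^(1/3)*c/2) + C3*airybi(6^(1/3)*c/2), c)


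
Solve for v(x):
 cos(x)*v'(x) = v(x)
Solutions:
 v(x) = C1*sqrt(sin(x) + 1)/sqrt(sin(x) - 1)


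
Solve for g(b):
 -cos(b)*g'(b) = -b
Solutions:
 g(b) = C1 + Integral(b/cos(b), b)


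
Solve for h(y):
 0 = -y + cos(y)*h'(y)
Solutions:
 h(y) = C1 + Integral(y/cos(y), y)


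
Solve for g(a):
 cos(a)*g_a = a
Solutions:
 g(a) = C1 + Integral(a/cos(a), a)


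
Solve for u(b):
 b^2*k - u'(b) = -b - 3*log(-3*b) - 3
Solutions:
 u(b) = C1 + b^3*k/3 + b^2/2 + 3*b*log(-b) + 3*b*log(3)


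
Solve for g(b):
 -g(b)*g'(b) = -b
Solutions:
 g(b) = -sqrt(C1 + b^2)
 g(b) = sqrt(C1 + b^2)


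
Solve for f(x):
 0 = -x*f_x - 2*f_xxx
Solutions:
 f(x) = C1 + Integral(C2*airyai(-2^(2/3)*x/2) + C3*airybi(-2^(2/3)*x/2), x)


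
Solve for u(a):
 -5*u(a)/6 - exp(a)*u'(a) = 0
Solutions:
 u(a) = C1*exp(5*exp(-a)/6)


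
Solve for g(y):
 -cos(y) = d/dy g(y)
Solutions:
 g(y) = C1 - sin(y)


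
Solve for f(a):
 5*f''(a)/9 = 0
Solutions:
 f(a) = C1 + C2*a


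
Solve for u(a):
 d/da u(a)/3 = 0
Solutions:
 u(a) = C1


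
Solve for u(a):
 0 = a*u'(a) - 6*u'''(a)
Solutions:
 u(a) = C1 + Integral(C2*airyai(6^(2/3)*a/6) + C3*airybi(6^(2/3)*a/6), a)


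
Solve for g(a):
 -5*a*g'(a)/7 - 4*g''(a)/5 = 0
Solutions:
 g(a) = C1 + C2*erf(5*sqrt(14)*a/28)


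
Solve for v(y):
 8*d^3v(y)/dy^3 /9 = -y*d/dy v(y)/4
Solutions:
 v(y) = C1 + Integral(C2*airyai(-2^(1/3)*3^(2/3)*y/4) + C3*airybi(-2^(1/3)*3^(2/3)*y/4), y)


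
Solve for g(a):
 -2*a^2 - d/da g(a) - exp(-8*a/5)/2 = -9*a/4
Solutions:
 g(a) = C1 - 2*a^3/3 + 9*a^2/8 + 5*exp(-8*a/5)/16


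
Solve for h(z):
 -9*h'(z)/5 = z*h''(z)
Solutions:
 h(z) = C1 + C2/z^(4/5)


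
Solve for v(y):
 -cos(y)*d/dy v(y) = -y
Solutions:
 v(y) = C1 + Integral(y/cos(y), y)


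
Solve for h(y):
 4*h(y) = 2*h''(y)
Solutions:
 h(y) = C1*exp(-sqrt(2)*y) + C2*exp(sqrt(2)*y)


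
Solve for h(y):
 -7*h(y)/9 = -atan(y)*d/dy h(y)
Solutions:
 h(y) = C1*exp(7*Integral(1/atan(y), y)/9)


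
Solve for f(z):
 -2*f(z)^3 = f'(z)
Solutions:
 f(z) = -sqrt(2)*sqrt(-1/(C1 - 2*z))/2
 f(z) = sqrt(2)*sqrt(-1/(C1 - 2*z))/2


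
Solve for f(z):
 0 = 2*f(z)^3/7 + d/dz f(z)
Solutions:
 f(z) = -sqrt(14)*sqrt(-1/(C1 - 2*z))/2
 f(z) = sqrt(14)*sqrt(-1/(C1 - 2*z))/2


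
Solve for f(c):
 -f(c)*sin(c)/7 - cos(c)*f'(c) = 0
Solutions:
 f(c) = C1*cos(c)^(1/7)


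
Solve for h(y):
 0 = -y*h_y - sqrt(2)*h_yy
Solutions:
 h(y) = C1 + C2*erf(2^(1/4)*y/2)


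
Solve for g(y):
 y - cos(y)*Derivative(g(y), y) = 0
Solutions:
 g(y) = C1 + Integral(y/cos(y), y)


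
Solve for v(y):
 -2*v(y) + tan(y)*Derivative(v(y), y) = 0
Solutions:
 v(y) = C1*sin(y)^2


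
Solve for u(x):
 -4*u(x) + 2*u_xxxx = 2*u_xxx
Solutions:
 u(x) = C1*exp(x*(-(17 + 3*sqrt(33))^(1/3) + 2/(17 + 3*sqrt(33))^(1/3) + 4)/6)*sin(sqrt(3)*x*(2/(17 + 3*sqrt(33))^(1/3) + (17 + 3*sqrt(33))^(1/3))/6) + C2*exp(x*(-(17 + 3*sqrt(33))^(1/3) + 2/(17 + 3*sqrt(33))^(1/3) + 4)/6)*cos(sqrt(3)*x*(2/(17 + 3*sqrt(33))^(1/3) + (17 + 3*sqrt(33))^(1/3))/6) + C3*exp(-x) + C4*exp(x*(-2/(17 + 3*sqrt(33))^(1/3) + 2 + (17 + 3*sqrt(33))^(1/3))/3)


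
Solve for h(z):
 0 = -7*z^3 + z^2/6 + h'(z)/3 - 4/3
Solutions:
 h(z) = C1 + 21*z^4/4 - z^3/6 + 4*z


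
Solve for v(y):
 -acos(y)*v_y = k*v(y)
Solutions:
 v(y) = C1*exp(-k*Integral(1/acos(y), y))


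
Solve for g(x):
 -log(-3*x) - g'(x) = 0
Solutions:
 g(x) = C1 - x*log(-x) + x*(1 - log(3))


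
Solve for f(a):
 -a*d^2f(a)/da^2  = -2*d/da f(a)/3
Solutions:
 f(a) = C1 + C2*a^(5/3)


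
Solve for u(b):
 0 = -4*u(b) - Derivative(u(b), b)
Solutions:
 u(b) = C1*exp(-4*b)


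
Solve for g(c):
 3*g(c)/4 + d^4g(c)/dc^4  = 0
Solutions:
 g(c) = (C1*sin(3^(1/4)*c/2) + C2*cos(3^(1/4)*c/2))*exp(-3^(1/4)*c/2) + (C3*sin(3^(1/4)*c/2) + C4*cos(3^(1/4)*c/2))*exp(3^(1/4)*c/2)


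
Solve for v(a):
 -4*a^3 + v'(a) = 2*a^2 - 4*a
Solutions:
 v(a) = C1 + a^4 + 2*a^3/3 - 2*a^2


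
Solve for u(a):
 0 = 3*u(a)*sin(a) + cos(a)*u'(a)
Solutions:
 u(a) = C1*cos(a)^3


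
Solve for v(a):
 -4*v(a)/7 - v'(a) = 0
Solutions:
 v(a) = C1*exp(-4*a/7)


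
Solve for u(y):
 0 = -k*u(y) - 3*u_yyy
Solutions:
 u(y) = C1*exp(3^(2/3)*y*(-k)^(1/3)/3) + C2*exp(y*(-k)^(1/3)*(-3^(2/3) + 3*3^(1/6)*I)/6) + C3*exp(-y*(-k)^(1/3)*(3^(2/3) + 3*3^(1/6)*I)/6)


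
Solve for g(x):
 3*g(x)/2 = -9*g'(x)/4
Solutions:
 g(x) = C1*exp(-2*x/3)


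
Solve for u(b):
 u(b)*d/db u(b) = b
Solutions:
 u(b) = -sqrt(C1 + b^2)
 u(b) = sqrt(C1 + b^2)


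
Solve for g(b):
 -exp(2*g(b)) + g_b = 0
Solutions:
 g(b) = log(-sqrt(-1/(C1 + b))) - log(2)/2
 g(b) = log(-1/(C1 + b))/2 - log(2)/2


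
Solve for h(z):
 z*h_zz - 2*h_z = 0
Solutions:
 h(z) = C1 + C2*z^3


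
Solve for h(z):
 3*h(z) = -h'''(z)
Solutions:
 h(z) = C3*exp(-3^(1/3)*z) + (C1*sin(3^(5/6)*z/2) + C2*cos(3^(5/6)*z/2))*exp(3^(1/3)*z/2)


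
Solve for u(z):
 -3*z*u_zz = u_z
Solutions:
 u(z) = C1 + C2*z^(2/3)


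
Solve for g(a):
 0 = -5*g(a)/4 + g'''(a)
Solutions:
 g(a) = C3*exp(10^(1/3)*a/2) + (C1*sin(10^(1/3)*sqrt(3)*a/4) + C2*cos(10^(1/3)*sqrt(3)*a/4))*exp(-10^(1/3)*a/4)


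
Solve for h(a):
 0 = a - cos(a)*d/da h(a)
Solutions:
 h(a) = C1 + Integral(a/cos(a), a)


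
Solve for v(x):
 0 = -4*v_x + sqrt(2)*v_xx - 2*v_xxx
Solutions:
 v(x) = C1 + (C2*sin(sqrt(30)*x/4) + C3*cos(sqrt(30)*x/4))*exp(sqrt(2)*x/4)


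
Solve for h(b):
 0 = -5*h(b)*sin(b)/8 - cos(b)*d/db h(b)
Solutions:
 h(b) = C1*cos(b)^(5/8)


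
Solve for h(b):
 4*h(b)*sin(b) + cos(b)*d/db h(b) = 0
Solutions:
 h(b) = C1*cos(b)^4


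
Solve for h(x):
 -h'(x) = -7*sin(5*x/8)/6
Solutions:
 h(x) = C1 - 28*cos(5*x/8)/15


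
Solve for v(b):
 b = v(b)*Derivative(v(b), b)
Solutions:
 v(b) = -sqrt(C1 + b^2)
 v(b) = sqrt(C1 + b^2)


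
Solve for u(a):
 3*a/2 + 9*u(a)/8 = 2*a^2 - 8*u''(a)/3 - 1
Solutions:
 u(a) = C1*sin(3*sqrt(3)*a/8) + C2*cos(3*sqrt(3)*a/8) + 16*a^2/9 - 4*a/3 - 2264/243


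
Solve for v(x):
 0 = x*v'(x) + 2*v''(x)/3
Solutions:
 v(x) = C1 + C2*erf(sqrt(3)*x/2)


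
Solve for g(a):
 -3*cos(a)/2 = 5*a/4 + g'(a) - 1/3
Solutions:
 g(a) = C1 - 5*a^2/8 + a/3 - 3*sin(a)/2


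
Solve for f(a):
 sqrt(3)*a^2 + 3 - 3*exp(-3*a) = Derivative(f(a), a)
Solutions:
 f(a) = C1 + sqrt(3)*a^3/3 + 3*a + exp(-3*a)


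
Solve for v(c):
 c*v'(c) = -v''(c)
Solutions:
 v(c) = C1 + C2*erf(sqrt(2)*c/2)


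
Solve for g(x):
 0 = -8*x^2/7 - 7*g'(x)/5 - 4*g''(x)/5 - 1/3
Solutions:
 g(x) = C1 + C2*exp(-7*x/4) - 40*x^3/147 + 160*x^2/343 - 5555*x/7203


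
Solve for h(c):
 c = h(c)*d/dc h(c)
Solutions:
 h(c) = -sqrt(C1 + c^2)
 h(c) = sqrt(C1 + c^2)


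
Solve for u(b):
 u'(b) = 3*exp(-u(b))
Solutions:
 u(b) = log(C1 + 3*b)


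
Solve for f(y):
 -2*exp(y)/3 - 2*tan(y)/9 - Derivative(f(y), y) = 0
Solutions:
 f(y) = C1 - 2*exp(y)/3 + 2*log(cos(y))/9


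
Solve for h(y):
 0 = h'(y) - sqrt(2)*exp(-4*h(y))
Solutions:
 h(y) = log(-I*(C1 + 4*sqrt(2)*y)^(1/4))
 h(y) = log(I*(C1 + 4*sqrt(2)*y)^(1/4))
 h(y) = log(-(C1 + 4*sqrt(2)*y)^(1/4))
 h(y) = log(C1 + 4*sqrt(2)*y)/4


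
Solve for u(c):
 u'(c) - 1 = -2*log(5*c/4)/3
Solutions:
 u(c) = C1 - 2*c*log(c)/3 + c*log(2*10^(1/3)/5) + 5*c/3


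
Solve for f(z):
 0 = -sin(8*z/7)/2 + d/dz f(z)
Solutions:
 f(z) = C1 - 7*cos(8*z/7)/16


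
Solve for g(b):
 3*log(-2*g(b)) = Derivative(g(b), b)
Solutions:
 -Integral(1/(log(-_y) + log(2)), (_y, g(b)))/3 = C1 - b


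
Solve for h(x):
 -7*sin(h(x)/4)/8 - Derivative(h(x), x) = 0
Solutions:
 7*x/8 + 2*log(cos(h(x)/4) - 1) - 2*log(cos(h(x)/4) + 1) = C1


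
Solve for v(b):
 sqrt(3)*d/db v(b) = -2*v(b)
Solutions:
 v(b) = C1*exp(-2*sqrt(3)*b/3)


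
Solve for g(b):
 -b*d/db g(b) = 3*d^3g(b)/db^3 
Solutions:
 g(b) = C1 + Integral(C2*airyai(-3^(2/3)*b/3) + C3*airybi(-3^(2/3)*b/3), b)


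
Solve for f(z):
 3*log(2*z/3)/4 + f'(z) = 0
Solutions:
 f(z) = C1 - 3*z*log(z)/4 - 3*z*log(2)/4 + 3*z/4 + 3*z*log(3)/4


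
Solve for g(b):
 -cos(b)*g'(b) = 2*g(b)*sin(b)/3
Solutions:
 g(b) = C1*cos(b)^(2/3)


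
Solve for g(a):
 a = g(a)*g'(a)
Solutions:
 g(a) = -sqrt(C1 + a^2)
 g(a) = sqrt(C1 + a^2)


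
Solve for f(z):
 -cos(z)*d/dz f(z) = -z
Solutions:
 f(z) = C1 + Integral(z/cos(z), z)


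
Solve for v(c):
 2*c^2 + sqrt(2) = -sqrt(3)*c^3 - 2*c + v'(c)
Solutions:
 v(c) = C1 + sqrt(3)*c^4/4 + 2*c^3/3 + c^2 + sqrt(2)*c


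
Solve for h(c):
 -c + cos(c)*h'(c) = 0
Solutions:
 h(c) = C1 + Integral(c/cos(c), c)


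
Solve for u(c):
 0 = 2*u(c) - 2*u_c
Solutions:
 u(c) = C1*exp(c)


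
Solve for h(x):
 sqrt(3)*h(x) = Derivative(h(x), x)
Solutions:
 h(x) = C1*exp(sqrt(3)*x)


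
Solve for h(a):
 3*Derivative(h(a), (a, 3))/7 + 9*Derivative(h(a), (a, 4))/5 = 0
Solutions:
 h(a) = C1 + C2*a + C3*a^2 + C4*exp(-5*a/21)


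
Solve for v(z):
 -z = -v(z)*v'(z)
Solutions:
 v(z) = -sqrt(C1 + z^2)
 v(z) = sqrt(C1 + z^2)


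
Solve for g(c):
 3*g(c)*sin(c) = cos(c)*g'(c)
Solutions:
 g(c) = C1/cos(c)^3


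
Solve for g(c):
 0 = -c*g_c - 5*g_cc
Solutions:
 g(c) = C1 + C2*erf(sqrt(10)*c/10)


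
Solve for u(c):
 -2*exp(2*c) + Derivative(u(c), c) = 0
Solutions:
 u(c) = C1 + exp(2*c)


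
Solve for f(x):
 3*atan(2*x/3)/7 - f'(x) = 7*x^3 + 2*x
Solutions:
 f(x) = C1 - 7*x^4/4 - x^2 + 3*x*atan(2*x/3)/7 - 9*log(4*x^2 + 9)/28


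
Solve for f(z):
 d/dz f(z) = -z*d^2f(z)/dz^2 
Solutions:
 f(z) = C1 + C2*log(z)


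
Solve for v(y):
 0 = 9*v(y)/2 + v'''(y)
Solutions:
 v(y) = C3*exp(-6^(2/3)*y/2) + (C1*sin(3*2^(2/3)*3^(1/6)*y/4) + C2*cos(3*2^(2/3)*3^(1/6)*y/4))*exp(6^(2/3)*y/4)


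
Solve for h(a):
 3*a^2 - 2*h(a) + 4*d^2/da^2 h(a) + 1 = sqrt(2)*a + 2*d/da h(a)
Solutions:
 h(a) = C1*exp(-a/2) + C2*exp(a) + 3*a^2/2 - 3*a - sqrt(2)*a/2 + sqrt(2)/2 + 19/2


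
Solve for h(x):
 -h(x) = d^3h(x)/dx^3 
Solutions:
 h(x) = C3*exp(-x) + (C1*sin(sqrt(3)*x/2) + C2*cos(sqrt(3)*x/2))*exp(x/2)


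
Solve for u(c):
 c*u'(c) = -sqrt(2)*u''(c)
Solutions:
 u(c) = C1 + C2*erf(2^(1/4)*c/2)


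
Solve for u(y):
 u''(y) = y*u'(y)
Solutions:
 u(y) = C1 + C2*erfi(sqrt(2)*y/2)


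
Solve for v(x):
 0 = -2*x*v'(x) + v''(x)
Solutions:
 v(x) = C1 + C2*erfi(x)


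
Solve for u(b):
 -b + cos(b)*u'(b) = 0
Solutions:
 u(b) = C1 + Integral(b/cos(b), b)


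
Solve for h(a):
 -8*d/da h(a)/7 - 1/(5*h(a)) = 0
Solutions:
 h(a) = -sqrt(C1 - 35*a)/10
 h(a) = sqrt(C1 - 35*a)/10


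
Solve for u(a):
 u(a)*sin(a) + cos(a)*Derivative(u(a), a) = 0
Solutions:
 u(a) = C1*cos(a)


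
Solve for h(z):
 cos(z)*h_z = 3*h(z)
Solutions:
 h(z) = C1*(sin(z) + 1)^(3/2)/(sin(z) - 1)^(3/2)


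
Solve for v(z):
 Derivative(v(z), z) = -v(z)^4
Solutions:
 v(z) = (-3^(2/3) - 3*3^(1/6)*I)*(1/(C1 + z))^(1/3)/6
 v(z) = (-3^(2/3) + 3*3^(1/6)*I)*(1/(C1 + z))^(1/3)/6
 v(z) = (1/(C1 + 3*z))^(1/3)


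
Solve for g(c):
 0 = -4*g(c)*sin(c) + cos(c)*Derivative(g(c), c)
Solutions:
 g(c) = C1/cos(c)^4


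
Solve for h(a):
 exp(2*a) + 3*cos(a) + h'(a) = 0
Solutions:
 h(a) = C1 - exp(2*a)/2 - 3*sin(a)


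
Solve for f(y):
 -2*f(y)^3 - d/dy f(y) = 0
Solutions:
 f(y) = -sqrt(2)*sqrt(-1/(C1 - 2*y))/2
 f(y) = sqrt(2)*sqrt(-1/(C1 - 2*y))/2


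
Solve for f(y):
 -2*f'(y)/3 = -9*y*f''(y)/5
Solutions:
 f(y) = C1 + C2*y^(37/27)


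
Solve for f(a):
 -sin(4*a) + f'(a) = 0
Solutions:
 f(a) = C1 - cos(4*a)/4


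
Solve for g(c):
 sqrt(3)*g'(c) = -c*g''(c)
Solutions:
 g(c) = C1 + C2*c^(1 - sqrt(3))


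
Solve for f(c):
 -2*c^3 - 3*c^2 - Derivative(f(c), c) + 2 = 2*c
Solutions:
 f(c) = C1 - c^4/2 - c^3 - c^2 + 2*c


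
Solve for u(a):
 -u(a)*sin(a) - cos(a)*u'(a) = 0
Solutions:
 u(a) = C1*cos(a)


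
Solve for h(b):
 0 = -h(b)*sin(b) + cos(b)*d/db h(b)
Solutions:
 h(b) = C1/cos(b)


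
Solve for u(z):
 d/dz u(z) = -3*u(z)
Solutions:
 u(z) = C1*exp(-3*z)


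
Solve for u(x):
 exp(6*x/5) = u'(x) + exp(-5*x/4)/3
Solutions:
 u(x) = C1 + 5*exp(6*x/5)/6 + 4*exp(-5*x/4)/15


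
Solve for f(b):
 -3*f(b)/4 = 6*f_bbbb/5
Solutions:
 f(b) = (C1*sin(2^(3/4)*5^(1/4)*b/4) + C2*cos(2^(3/4)*5^(1/4)*b/4))*exp(-2^(3/4)*5^(1/4)*b/4) + (C3*sin(2^(3/4)*5^(1/4)*b/4) + C4*cos(2^(3/4)*5^(1/4)*b/4))*exp(2^(3/4)*5^(1/4)*b/4)


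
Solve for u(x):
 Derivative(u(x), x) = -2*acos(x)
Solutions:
 u(x) = C1 - 2*x*acos(x) + 2*sqrt(1 - x^2)


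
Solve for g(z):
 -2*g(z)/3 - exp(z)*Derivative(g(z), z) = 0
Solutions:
 g(z) = C1*exp(2*exp(-z)/3)


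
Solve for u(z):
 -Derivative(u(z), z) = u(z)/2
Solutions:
 u(z) = C1*exp(-z/2)


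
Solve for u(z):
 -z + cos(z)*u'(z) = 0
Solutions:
 u(z) = C1 + Integral(z/cos(z), z)


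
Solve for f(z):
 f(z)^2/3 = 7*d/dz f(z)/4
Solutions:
 f(z) = -21/(C1 + 4*z)


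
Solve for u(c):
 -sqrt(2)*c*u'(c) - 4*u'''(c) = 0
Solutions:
 u(c) = C1 + Integral(C2*airyai(-sqrt(2)*c/2) + C3*airybi(-sqrt(2)*c/2), c)


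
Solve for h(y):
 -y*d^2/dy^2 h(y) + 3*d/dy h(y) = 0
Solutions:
 h(y) = C1 + C2*y^4


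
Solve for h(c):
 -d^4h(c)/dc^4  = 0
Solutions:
 h(c) = C1 + C2*c + C3*c^2 + C4*c^3


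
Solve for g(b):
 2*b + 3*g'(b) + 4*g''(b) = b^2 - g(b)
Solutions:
 g(b) = b^2 - 8*b + (C1*sin(sqrt(7)*b/8) + C2*cos(sqrt(7)*b/8))*exp(-3*b/8) + 16


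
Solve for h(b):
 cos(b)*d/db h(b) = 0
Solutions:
 h(b) = C1


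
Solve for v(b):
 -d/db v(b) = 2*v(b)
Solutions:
 v(b) = C1*exp(-2*b)


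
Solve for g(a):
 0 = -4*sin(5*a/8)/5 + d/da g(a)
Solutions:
 g(a) = C1 - 32*cos(5*a/8)/25


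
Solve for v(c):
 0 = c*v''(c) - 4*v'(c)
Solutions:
 v(c) = C1 + C2*c^5


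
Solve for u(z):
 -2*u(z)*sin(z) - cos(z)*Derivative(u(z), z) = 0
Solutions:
 u(z) = C1*cos(z)^2


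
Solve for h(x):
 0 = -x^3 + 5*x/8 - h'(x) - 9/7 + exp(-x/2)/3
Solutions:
 h(x) = C1 - x^4/4 + 5*x^2/16 - 9*x/7 - 2*exp(-x/2)/3


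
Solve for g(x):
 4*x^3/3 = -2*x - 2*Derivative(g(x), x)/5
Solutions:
 g(x) = C1 - 5*x^4/6 - 5*x^2/2


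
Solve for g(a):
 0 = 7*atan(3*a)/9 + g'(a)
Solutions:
 g(a) = C1 - 7*a*atan(3*a)/9 + 7*log(9*a^2 + 1)/54


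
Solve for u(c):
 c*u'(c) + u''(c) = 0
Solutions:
 u(c) = C1 + C2*erf(sqrt(2)*c/2)


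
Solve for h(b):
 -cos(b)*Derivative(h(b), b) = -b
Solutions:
 h(b) = C1 + Integral(b/cos(b), b)


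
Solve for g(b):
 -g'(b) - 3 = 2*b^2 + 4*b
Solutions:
 g(b) = C1 - 2*b^3/3 - 2*b^2 - 3*b


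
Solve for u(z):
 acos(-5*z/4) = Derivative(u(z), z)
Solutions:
 u(z) = C1 + z*acos(-5*z/4) + sqrt(16 - 25*z^2)/5


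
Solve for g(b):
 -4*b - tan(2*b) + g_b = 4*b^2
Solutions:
 g(b) = C1 + 4*b^3/3 + 2*b^2 - log(cos(2*b))/2


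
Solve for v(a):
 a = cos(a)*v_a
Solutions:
 v(a) = C1 + Integral(a/cos(a), a)


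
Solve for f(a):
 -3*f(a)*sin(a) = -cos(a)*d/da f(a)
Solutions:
 f(a) = C1/cos(a)^3


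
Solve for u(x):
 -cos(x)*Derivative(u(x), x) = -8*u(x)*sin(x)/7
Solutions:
 u(x) = C1/cos(x)^(8/7)


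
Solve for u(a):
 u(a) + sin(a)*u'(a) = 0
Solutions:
 u(a) = C1*sqrt(cos(a) + 1)/sqrt(cos(a) - 1)


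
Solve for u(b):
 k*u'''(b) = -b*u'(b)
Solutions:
 u(b) = C1 + Integral(C2*airyai(b*(-1/k)^(1/3)) + C3*airybi(b*(-1/k)^(1/3)), b)


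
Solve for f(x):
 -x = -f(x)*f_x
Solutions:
 f(x) = -sqrt(C1 + x^2)
 f(x) = sqrt(C1 + x^2)


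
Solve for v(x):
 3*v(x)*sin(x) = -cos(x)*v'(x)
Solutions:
 v(x) = C1*cos(x)^3


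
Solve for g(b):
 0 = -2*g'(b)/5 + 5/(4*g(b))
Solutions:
 g(b) = -sqrt(C1 + 25*b)/2
 g(b) = sqrt(C1 + 25*b)/2


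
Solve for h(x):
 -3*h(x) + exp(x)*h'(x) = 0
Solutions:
 h(x) = C1*exp(-3*exp(-x))


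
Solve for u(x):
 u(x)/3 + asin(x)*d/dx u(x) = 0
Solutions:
 u(x) = C1*exp(-Integral(1/asin(x), x)/3)


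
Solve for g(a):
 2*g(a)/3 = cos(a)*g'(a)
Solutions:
 g(a) = C1*(sin(a) + 1)^(1/3)/(sin(a) - 1)^(1/3)


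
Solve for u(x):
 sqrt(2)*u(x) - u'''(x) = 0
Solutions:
 u(x) = C3*exp(2^(1/6)*x) + (C1*sin(2^(1/6)*sqrt(3)*x/2) + C2*cos(2^(1/6)*sqrt(3)*x/2))*exp(-2^(1/6)*x/2)


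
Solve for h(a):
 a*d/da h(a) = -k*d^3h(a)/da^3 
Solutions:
 h(a) = C1 + Integral(C2*airyai(a*(-1/k)^(1/3)) + C3*airybi(a*(-1/k)^(1/3)), a)


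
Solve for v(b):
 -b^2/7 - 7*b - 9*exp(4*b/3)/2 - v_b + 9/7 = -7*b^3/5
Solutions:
 v(b) = C1 + 7*b^4/20 - b^3/21 - 7*b^2/2 + 9*b/7 - 27*exp(4*b/3)/8


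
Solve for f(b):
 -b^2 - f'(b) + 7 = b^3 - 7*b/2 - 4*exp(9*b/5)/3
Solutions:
 f(b) = C1 - b^4/4 - b^3/3 + 7*b^2/4 + 7*b + 20*exp(9*b/5)/27


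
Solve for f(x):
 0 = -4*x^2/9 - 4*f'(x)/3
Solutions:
 f(x) = C1 - x^3/9


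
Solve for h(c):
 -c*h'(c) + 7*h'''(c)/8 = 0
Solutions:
 h(c) = C1 + Integral(C2*airyai(2*7^(2/3)*c/7) + C3*airybi(2*7^(2/3)*c/7), c)


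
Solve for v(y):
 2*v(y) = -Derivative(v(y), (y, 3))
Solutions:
 v(y) = C3*exp(-2^(1/3)*y) + (C1*sin(2^(1/3)*sqrt(3)*y/2) + C2*cos(2^(1/3)*sqrt(3)*y/2))*exp(2^(1/3)*y/2)


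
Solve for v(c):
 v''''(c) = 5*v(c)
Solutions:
 v(c) = C1*exp(-5^(1/4)*c) + C2*exp(5^(1/4)*c) + C3*sin(5^(1/4)*c) + C4*cos(5^(1/4)*c)


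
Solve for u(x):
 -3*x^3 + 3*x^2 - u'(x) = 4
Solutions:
 u(x) = C1 - 3*x^4/4 + x^3 - 4*x


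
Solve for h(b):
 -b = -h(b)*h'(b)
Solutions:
 h(b) = -sqrt(C1 + b^2)
 h(b) = sqrt(C1 + b^2)


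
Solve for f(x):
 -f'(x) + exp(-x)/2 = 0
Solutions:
 f(x) = C1 - exp(-x)/2


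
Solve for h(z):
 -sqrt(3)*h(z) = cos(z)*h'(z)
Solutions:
 h(z) = C1*(sin(z) - 1)^(sqrt(3)/2)/(sin(z) + 1)^(sqrt(3)/2)


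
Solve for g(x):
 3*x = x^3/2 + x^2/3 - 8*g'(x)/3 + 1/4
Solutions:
 g(x) = C1 + 3*x^4/64 + x^3/24 - 9*x^2/16 + 3*x/32


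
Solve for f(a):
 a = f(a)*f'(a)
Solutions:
 f(a) = -sqrt(C1 + a^2)
 f(a) = sqrt(C1 + a^2)


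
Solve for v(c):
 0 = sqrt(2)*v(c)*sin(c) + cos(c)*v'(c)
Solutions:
 v(c) = C1*cos(c)^(sqrt(2))


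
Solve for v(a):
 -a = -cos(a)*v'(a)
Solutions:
 v(a) = C1 + Integral(a/cos(a), a)


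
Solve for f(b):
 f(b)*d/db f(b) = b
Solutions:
 f(b) = -sqrt(C1 + b^2)
 f(b) = sqrt(C1 + b^2)


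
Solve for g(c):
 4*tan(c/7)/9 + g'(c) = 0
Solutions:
 g(c) = C1 + 28*log(cos(c/7))/9


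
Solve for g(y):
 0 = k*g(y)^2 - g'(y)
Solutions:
 g(y) = -1/(C1 + k*y)


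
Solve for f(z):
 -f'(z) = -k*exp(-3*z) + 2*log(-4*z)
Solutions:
 f(z) = C1 - k*exp(-3*z)/3 - 2*z*log(-z) + 2*z*(1 - 2*log(2))


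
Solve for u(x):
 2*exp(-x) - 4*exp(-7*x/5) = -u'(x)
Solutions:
 u(x) = C1 + 2*exp(-x) - 20*exp(-7*x/5)/7


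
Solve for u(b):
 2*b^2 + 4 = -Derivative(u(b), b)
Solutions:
 u(b) = C1 - 2*b^3/3 - 4*b


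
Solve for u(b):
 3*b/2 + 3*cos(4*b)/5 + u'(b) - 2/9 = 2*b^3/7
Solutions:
 u(b) = C1 + b^4/14 - 3*b^2/4 + 2*b/9 - 3*sin(4*b)/20


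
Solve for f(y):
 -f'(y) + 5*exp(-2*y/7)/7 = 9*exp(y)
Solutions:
 f(y) = C1 - 9*exp(y) - 5*exp(-2*y/7)/2


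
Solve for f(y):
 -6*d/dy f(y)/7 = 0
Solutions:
 f(y) = C1


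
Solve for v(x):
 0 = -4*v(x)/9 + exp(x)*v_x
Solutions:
 v(x) = C1*exp(-4*exp(-x)/9)


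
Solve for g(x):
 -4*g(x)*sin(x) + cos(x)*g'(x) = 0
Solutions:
 g(x) = C1/cos(x)^4


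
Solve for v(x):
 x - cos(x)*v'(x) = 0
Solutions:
 v(x) = C1 + Integral(x/cos(x), x)


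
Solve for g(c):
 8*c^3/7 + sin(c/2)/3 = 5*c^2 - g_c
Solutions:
 g(c) = C1 - 2*c^4/7 + 5*c^3/3 + 2*cos(c/2)/3


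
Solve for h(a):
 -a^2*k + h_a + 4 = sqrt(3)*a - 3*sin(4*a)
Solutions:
 h(a) = C1 + a^3*k/3 + sqrt(3)*a^2/2 - 4*a + 3*cos(4*a)/4


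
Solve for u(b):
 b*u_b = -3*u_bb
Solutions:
 u(b) = C1 + C2*erf(sqrt(6)*b/6)


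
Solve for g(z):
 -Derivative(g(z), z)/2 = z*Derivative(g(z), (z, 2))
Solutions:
 g(z) = C1 + C2*sqrt(z)


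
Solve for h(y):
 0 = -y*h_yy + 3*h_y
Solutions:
 h(y) = C1 + C2*y^4


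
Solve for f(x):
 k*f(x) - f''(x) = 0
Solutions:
 f(x) = C1*exp(-sqrt(k)*x) + C2*exp(sqrt(k)*x)


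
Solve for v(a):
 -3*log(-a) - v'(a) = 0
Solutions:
 v(a) = C1 - 3*a*log(-a) + 3*a


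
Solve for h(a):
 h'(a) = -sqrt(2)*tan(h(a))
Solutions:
 h(a) = pi - asin(C1*exp(-sqrt(2)*a))
 h(a) = asin(C1*exp(-sqrt(2)*a))


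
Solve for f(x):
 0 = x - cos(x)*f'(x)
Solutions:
 f(x) = C1 + Integral(x/cos(x), x)


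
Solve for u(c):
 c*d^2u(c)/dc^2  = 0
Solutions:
 u(c) = C1 + C2*c


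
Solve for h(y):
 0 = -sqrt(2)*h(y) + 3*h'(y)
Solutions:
 h(y) = C1*exp(sqrt(2)*y/3)


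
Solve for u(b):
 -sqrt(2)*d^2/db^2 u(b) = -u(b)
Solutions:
 u(b) = C1*exp(-2^(3/4)*b/2) + C2*exp(2^(3/4)*b/2)


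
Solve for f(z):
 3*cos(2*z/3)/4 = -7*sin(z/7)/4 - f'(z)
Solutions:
 f(z) = C1 - 9*sin(2*z/3)/8 + 49*cos(z/7)/4


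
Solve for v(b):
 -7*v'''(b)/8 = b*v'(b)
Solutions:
 v(b) = C1 + Integral(C2*airyai(-2*7^(2/3)*b/7) + C3*airybi(-2*7^(2/3)*b/7), b)


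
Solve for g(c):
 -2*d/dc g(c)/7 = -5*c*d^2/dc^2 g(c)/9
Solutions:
 g(c) = C1 + C2*c^(53/35)


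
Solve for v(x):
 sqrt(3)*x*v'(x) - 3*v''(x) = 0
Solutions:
 v(x) = C1 + C2*erfi(sqrt(2)*3^(3/4)*x/6)


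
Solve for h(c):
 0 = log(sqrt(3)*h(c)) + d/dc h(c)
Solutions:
 2*Integral(1/(2*log(_y) + log(3)), (_y, h(c))) = C1 - c


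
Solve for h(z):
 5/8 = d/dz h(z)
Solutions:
 h(z) = C1 + 5*z/8


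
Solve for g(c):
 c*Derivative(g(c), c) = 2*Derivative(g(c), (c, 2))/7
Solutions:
 g(c) = C1 + C2*erfi(sqrt(7)*c/2)


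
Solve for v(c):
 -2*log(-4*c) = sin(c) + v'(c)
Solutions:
 v(c) = C1 - 2*c*log(-c) - 4*c*log(2) + 2*c + cos(c)


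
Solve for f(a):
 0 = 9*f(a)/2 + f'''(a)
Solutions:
 f(a) = C3*exp(-6^(2/3)*a/2) + (C1*sin(3*2^(2/3)*3^(1/6)*a/4) + C2*cos(3*2^(2/3)*3^(1/6)*a/4))*exp(6^(2/3)*a/4)


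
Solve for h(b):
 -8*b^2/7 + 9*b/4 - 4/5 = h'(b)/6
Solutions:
 h(b) = C1 - 16*b^3/7 + 27*b^2/4 - 24*b/5


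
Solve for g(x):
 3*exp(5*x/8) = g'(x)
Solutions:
 g(x) = C1 + 24*exp(5*x/8)/5


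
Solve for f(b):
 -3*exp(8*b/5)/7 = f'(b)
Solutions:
 f(b) = C1 - 15*exp(8*b/5)/56


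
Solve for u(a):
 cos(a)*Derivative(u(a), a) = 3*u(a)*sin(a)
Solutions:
 u(a) = C1/cos(a)^3


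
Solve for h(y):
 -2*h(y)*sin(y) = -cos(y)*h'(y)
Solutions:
 h(y) = C1/cos(y)^2


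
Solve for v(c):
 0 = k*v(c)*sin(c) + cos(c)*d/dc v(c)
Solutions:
 v(c) = C1*exp(k*log(cos(c)))


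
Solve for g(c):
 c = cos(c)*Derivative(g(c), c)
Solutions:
 g(c) = C1 + Integral(c/cos(c), c)


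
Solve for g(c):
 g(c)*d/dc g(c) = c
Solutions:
 g(c) = -sqrt(C1 + c^2)
 g(c) = sqrt(C1 + c^2)


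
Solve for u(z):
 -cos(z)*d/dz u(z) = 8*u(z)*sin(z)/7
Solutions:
 u(z) = C1*cos(z)^(8/7)


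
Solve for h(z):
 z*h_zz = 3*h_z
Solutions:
 h(z) = C1 + C2*z^4


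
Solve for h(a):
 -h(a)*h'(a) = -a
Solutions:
 h(a) = -sqrt(C1 + a^2)
 h(a) = sqrt(C1 + a^2)


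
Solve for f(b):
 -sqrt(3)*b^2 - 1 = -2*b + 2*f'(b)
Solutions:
 f(b) = C1 - sqrt(3)*b^3/6 + b^2/2 - b/2


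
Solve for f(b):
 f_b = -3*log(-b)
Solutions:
 f(b) = C1 - 3*b*log(-b) + 3*b


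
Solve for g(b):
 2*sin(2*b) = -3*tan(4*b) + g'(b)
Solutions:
 g(b) = C1 - 3*log(cos(4*b))/4 - cos(2*b)


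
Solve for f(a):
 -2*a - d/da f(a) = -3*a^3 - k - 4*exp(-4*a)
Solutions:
 f(a) = C1 + 3*a^4/4 - a^2 + a*k - exp(-4*a)


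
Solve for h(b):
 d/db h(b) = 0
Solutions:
 h(b) = C1


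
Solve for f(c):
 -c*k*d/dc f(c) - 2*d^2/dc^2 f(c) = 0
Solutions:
 f(c) = Piecewise((-sqrt(pi)*C1*erf(c*sqrt(k)/2)/sqrt(k) - C2, (k > 0) | (k < 0)), (-C1*c - C2, True))


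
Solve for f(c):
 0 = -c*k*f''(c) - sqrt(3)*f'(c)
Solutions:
 f(c) = C1 + c^(((re(k) - sqrt(3))*re(k) + im(k)^2)/(re(k)^2 + im(k)^2))*(C2*sin(sqrt(3)*log(c)*Abs(im(k))/(re(k)^2 + im(k)^2)) + C3*cos(sqrt(3)*log(c)*im(k)/(re(k)^2 + im(k)^2)))


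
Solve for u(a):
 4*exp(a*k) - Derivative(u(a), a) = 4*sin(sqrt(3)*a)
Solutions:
 u(a) = C1 + 4*sqrt(3)*cos(sqrt(3)*a)/3 + 4*exp(a*k)/k


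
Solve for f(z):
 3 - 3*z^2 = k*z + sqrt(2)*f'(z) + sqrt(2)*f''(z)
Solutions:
 f(z) = C1 + C2*exp(-z) - sqrt(2)*k*z^2/4 + sqrt(2)*k*z/2 - sqrt(2)*z^3/2 + 3*sqrt(2)*z^2/2 - 3*sqrt(2)*z/2


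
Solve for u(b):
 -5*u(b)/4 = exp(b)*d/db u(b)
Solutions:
 u(b) = C1*exp(5*exp(-b)/4)


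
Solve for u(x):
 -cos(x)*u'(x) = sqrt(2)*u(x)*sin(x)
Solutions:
 u(x) = C1*cos(x)^(sqrt(2))


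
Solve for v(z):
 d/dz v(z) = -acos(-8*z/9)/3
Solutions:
 v(z) = C1 - z*acos(-8*z/9)/3 - sqrt(81 - 64*z^2)/24


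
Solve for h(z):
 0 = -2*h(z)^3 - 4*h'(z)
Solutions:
 h(z) = -sqrt(-1/(C1 - z))
 h(z) = sqrt(-1/(C1 - z))


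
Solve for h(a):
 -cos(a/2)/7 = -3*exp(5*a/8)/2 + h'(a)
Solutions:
 h(a) = C1 + 12*exp(5*a/8)/5 - 2*sin(a/2)/7


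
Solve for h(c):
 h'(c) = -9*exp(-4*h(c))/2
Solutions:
 h(c) = log(-I*(C1 - 18*c)^(1/4))
 h(c) = log(I*(C1 - 18*c)^(1/4))
 h(c) = log(-(C1 - 18*c)^(1/4))
 h(c) = log(C1 - 18*c)/4


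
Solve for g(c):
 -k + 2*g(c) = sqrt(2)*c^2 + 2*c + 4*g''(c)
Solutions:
 g(c) = C1*exp(-sqrt(2)*c/2) + C2*exp(sqrt(2)*c/2) + sqrt(2)*c^2/2 + c + k/2 + 2*sqrt(2)


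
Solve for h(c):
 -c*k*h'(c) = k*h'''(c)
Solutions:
 h(c) = C1 + Integral(C2*airyai(-c) + C3*airybi(-c), c)


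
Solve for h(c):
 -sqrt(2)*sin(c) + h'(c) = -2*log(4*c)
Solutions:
 h(c) = C1 - 2*c*log(c) - 4*c*log(2) + 2*c - sqrt(2)*cos(c)


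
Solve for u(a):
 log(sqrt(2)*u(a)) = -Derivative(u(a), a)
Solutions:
 2*Integral(1/(2*log(_y) + log(2)), (_y, u(a))) = C1 - a


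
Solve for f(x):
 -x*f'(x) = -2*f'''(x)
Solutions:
 f(x) = C1 + Integral(C2*airyai(2^(2/3)*x/2) + C3*airybi(2^(2/3)*x/2), x)


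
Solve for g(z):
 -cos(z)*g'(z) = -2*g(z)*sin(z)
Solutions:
 g(z) = C1/cos(z)^2


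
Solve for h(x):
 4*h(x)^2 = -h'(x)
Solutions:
 h(x) = 1/(C1 + 4*x)


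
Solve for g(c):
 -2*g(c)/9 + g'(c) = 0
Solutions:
 g(c) = C1*exp(2*c/9)


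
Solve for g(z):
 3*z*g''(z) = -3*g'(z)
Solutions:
 g(z) = C1 + C2*log(z)


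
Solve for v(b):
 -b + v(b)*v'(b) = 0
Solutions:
 v(b) = -sqrt(C1 + b^2)
 v(b) = sqrt(C1 + b^2)


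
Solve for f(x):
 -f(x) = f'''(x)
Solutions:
 f(x) = C3*exp(-x) + (C1*sin(sqrt(3)*x/2) + C2*cos(sqrt(3)*x/2))*exp(x/2)


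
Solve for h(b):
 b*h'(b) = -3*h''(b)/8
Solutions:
 h(b) = C1 + C2*erf(2*sqrt(3)*b/3)


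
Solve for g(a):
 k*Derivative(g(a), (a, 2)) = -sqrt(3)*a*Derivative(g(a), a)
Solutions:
 g(a) = C1 + C2*sqrt(k)*erf(sqrt(2)*3^(1/4)*a*sqrt(1/k)/2)


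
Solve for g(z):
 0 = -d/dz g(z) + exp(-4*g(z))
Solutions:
 g(z) = log(-I*(C1 + 4*z)^(1/4))
 g(z) = log(I*(C1 + 4*z)^(1/4))
 g(z) = log(-(C1 + 4*z)^(1/4))
 g(z) = log(C1 + 4*z)/4


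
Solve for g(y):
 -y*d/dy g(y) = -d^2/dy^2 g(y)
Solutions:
 g(y) = C1 + C2*erfi(sqrt(2)*y/2)


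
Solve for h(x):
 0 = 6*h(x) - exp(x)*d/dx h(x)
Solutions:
 h(x) = C1*exp(-6*exp(-x))


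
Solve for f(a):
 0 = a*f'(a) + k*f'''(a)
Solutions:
 f(a) = C1 + Integral(C2*airyai(a*(-1/k)^(1/3)) + C3*airybi(a*(-1/k)^(1/3)), a)


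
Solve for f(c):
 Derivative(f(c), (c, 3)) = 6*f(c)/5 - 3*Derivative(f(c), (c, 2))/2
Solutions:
 f(c) = C1*exp(-c*(5*5^(1/3)/(4*sqrt(21) + 19)^(1/3) + 5^(2/3)*(4*sqrt(21) + 19)^(1/3) + 10)/20)*sin(sqrt(3)*5^(1/3)*c*(-5^(1/3)*(4*sqrt(21) + 19)^(1/3) + 5/(4*sqrt(21) + 19)^(1/3))/20) + C2*exp(-c*(5*5^(1/3)/(4*sqrt(21) + 19)^(1/3) + 5^(2/3)*(4*sqrt(21) + 19)^(1/3) + 10)/20)*cos(sqrt(3)*5^(1/3)*c*(-5^(1/3)*(4*sqrt(21) + 19)^(1/3) + 5/(4*sqrt(21) + 19)^(1/3))/20) + C3*exp(c*(-5 + 5*5^(1/3)/(4*sqrt(21) + 19)^(1/3) + 5^(2/3)*(4*sqrt(21) + 19)^(1/3))/10)


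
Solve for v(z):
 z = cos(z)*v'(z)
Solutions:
 v(z) = C1 + Integral(z/cos(z), z)


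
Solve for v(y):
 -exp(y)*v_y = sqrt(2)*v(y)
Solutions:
 v(y) = C1*exp(sqrt(2)*exp(-y))


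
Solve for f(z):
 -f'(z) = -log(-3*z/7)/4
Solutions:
 f(z) = C1 + z*log(-z)/4 + z*(-log(7) - 1 + log(3))/4


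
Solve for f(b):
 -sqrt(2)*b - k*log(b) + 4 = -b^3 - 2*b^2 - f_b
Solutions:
 f(b) = C1 - b^4/4 - 2*b^3/3 + sqrt(2)*b^2/2 + b*k*log(b) - b*k - 4*b


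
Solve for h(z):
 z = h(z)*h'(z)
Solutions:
 h(z) = -sqrt(C1 + z^2)
 h(z) = sqrt(C1 + z^2)


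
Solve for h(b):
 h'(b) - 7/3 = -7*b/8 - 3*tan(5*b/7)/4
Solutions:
 h(b) = C1 - 7*b^2/16 + 7*b/3 + 21*log(cos(5*b/7))/20


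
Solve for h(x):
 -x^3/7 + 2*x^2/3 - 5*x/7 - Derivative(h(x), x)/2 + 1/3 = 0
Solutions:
 h(x) = C1 - x^4/14 + 4*x^3/9 - 5*x^2/7 + 2*x/3


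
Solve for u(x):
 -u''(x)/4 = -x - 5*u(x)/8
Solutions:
 u(x) = C1*exp(-sqrt(10)*x/2) + C2*exp(sqrt(10)*x/2) - 8*x/5


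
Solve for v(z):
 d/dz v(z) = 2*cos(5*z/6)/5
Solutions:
 v(z) = C1 + 12*sin(5*z/6)/25


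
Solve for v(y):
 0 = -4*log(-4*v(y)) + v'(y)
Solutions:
 -Integral(1/(log(-_y) + 2*log(2)), (_y, v(y)))/4 = C1 - y


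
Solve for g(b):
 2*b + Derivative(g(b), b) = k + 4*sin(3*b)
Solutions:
 g(b) = C1 - b^2 + b*k - 4*cos(3*b)/3


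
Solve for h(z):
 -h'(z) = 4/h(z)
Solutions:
 h(z) = -sqrt(C1 - 8*z)
 h(z) = sqrt(C1 - 8*z)


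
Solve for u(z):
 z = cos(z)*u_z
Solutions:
 u(z) = C1 + Integral(z/cos(z), z)


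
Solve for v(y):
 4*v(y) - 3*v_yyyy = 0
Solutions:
 v(y) = C1*exp(-sqrt(2)*3^(3/4)*y/3) + C2*exp(sqrt(2)*3^(3/4)*y/3) + C3*sin(sqrt(2)*3^(3/4)*y/3) + C4*cos(sqrt(2)*3^(3/4)*y/3)


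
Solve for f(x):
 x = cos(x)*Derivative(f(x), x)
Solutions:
 f(x) = C1 + Integral(x/cos(x), x)


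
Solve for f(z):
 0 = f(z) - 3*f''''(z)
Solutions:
 f(z) = C1*exp(-3^(3/4)*z/3) + C2*exp(3^(3/4)*z/3) + C3*sin(3^(3/4)*z/3) + C4*cos(3^(3/4)*z/3)


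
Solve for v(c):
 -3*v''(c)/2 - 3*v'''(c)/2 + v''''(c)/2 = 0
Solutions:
 v(c) = C1 + C2*c + C3*exp(c*(3 - sqrt(21))/2) + C4*exp(c*(3 + sqrt(21))/2)


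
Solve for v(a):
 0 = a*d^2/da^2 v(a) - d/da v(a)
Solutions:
 v(a) = C1 + C2*a^2


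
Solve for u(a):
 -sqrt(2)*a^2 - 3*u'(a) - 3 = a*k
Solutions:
 u(a) = C1 - sqrt(2)*a^3/9 - a^2*k/6 - a


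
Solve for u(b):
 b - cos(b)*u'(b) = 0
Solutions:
 u(b) = C1 + Integral(b/cos(b), b)


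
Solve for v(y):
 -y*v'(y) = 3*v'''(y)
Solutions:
 v(y) = C1 + Integral(C2*airyai(-3^(2/3)*y/3) + C3*airybi(-3^(2/3)*y/3), y)


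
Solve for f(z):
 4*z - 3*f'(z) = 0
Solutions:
 f(z) = C1 + 2*z^2/3


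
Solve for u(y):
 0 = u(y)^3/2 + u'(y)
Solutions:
 u(y) = -sqrt(-1/(C1 - y))
 u(y) = sqrt(-1/(C1 - y))


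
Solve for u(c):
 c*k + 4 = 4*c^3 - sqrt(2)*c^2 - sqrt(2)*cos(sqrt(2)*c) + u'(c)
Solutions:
 u(c) = C1 - c^4 + sqrt(2)*c^3/3 + c^2*k/2 + 4*c + sin(sqrt(2)*c)


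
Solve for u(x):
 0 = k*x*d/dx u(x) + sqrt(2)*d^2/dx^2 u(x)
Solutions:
 u(x) = Piecewise((-2^(3/4)*sqrt(pi)*C1*erf(2^(1/4)*sqrt(k)*x/2)/(2*sqrt(k)) - C2, (k > 0) | (k < 0)), (-C1*x - C2, True))


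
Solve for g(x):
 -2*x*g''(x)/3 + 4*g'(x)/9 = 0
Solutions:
 g(x) = C1 + C2*x^(5/3)


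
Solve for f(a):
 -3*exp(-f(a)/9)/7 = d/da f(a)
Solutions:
 f(a) = 9*log(C1 - a/21)


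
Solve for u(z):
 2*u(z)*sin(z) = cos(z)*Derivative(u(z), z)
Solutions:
 u(z) = C1/cos(z)^2


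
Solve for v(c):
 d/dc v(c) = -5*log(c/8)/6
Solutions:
 v(c) = C1 - 5*c*log(c)/6 + 5*c/6 + 5*c*log(2)/2


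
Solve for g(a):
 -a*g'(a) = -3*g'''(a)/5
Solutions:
 g(a) = C1 + Integral(C2*airyai(3^(2/3)*5^(1/3)*a/3) + C3*airybi(3^(2/3)*5^(1/3)*a/3), a)


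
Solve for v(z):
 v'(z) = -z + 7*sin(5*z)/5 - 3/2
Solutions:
 v(z) = C1 - z^2/2 - 3*z/2 - 7*cos(5*z)/25


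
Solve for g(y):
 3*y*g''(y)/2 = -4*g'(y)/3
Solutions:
 g(y) = C1 + C2*y^(1/9)


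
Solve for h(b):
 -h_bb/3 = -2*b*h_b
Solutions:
 h(b) = C1 + C2*erfi(sqrt(3)*b)


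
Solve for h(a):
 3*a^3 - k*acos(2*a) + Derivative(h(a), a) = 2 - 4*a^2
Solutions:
 h(a) = C1 - 3*a^4/4 - 4*a^3/3 + 2*a + k*(a*acos(2*a) - sqrt(1 - 4*a^2)/2)


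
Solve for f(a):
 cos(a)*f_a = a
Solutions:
 f(a) = C1 + Integral(a/cos(a), a)
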